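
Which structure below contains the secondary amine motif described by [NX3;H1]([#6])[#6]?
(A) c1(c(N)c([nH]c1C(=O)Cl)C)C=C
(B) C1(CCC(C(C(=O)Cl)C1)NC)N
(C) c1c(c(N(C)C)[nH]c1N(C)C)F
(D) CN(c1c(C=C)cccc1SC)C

B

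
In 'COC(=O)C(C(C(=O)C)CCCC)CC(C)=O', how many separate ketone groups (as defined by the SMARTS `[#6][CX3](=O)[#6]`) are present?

2

[#6][CX3](=O)[#6] is the SMARTS for a ketone: a carbonyl carbon (no H) flanked by two carbons.
The molecule carries 2 separate instances of an acetyl/ketone group (-C(=O)CH3) meeting every constraint; each maps to a distinct set of atoms, giving 2 matches.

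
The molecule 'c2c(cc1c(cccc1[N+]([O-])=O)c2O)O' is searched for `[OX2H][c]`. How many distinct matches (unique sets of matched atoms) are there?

2

[OX2H][c] is the SMARTS for a phenol: a hydroxyl oxygen attached to an aromatic carbon.
The molecule carries 2 separate instances of a hydroxyl group (-OH) meeting every constraint; each maps to a distinct set of atoms, giving 2 matches.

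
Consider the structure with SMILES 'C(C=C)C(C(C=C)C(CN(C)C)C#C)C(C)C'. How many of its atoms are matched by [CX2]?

2

The query [CX2] means: C with X2: aliphatic carbon with exactly 2 total connections.
Check the 17 heavy atoms by environment: 10× C (X4) → no; 2× C (X2) → match; 4× C (X3) → no; 1× N (X3) → no.
That gives 2 matching atoms.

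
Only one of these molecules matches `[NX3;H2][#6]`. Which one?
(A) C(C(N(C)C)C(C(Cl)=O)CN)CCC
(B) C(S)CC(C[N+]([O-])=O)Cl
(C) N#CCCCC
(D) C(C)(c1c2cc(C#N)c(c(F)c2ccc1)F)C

A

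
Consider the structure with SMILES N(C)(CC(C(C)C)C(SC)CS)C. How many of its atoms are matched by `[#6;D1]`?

The query [#6;D1] means: carbon bonded to exactly one heavy atom.
Check the 13 heavy atoms by environment: 2× C (D2) → no; 3× C (D3) → no; 1× S (D2) → no; 5× C (D1) → match; 1× N (D3) → no; 1× S (D1) → no.
That gives 5 matching atoms.

5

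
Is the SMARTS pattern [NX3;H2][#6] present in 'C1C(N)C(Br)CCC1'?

The pattern [NX3;H2][#6] describes a trivalent nitrogen with two H attached to carbon — a primary amine.
The molecule carries a primary amino group (-NH2), whose atoms satisfy every constraint of the query, so the pattern matches.

Yes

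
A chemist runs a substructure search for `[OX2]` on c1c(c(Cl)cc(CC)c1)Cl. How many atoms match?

0

The query [OX2] means: aliphatic oxygen with two total connections — ether, hydroxyl, or ester single-bond O.
Check the 10 heavy atoms by environment: 6× c (aromatic, X3) → no; 2× Cl (X1) → no; 2× C (X4) → no.
No environment satisfies the query, so 0 matching atoms.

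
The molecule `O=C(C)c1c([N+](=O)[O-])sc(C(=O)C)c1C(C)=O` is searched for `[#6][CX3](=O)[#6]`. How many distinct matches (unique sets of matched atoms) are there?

3

[#6][CX3](=O)[#6] is the SMARTS for a ketone: a carbonyl carbon (no H) flanked by two carbons.
The molecule carries 3 separate instances of an acetyl/ketone group (-C(=O)CH3) meeting every constraint; each maps to a distinct set of atoms, giving 3 matches.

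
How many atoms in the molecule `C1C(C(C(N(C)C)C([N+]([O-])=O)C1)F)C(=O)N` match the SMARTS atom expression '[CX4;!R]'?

2

The query [CX4;!R] means: aliphatic carbon with four total connections, not in a ring.
Check the 16 heavy atoms by environment: 6× C (X4, in 6-ring) → no; 1× F (X1, acyclic) → no; 1× C (X3, acyclic) → no; 2× O (X1, acyclic) → no; 2× N (X3, acyclic) → no; 1× N (charge +1, X3, acyclic) → no; 1× O (charge -1, X1, acyclic) → no; 2× C (X4, acyclic) → match.
That gives 2 matching atoms.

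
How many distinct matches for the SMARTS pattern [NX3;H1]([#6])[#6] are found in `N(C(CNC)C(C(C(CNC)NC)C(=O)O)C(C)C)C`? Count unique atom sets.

[NX3;H1]([#6])[#6] is the SMARTS for a secondary amine: a trivalent nitrogen with one H, bonded to two carbons.
The molecule carries 4 separate instances of an N-methylamino group (-NHCH3) meeting every constraint; each maps to a distinct set of atoms, giving 4 matches.

4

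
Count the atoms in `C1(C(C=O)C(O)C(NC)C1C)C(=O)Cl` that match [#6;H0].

The query [#6;H0] means: any carbon with no attached hydrogen.
Check the 14 heavy atoms by environment: 6× C (H1) → no; 1× N (H1) → no; 2× C (H3) → no; 2× O (H0) → no; 1× C (H0) → match; 1× Cl (H0) → no; 1× O (H1) → no.
That gives 1 matching atom.

1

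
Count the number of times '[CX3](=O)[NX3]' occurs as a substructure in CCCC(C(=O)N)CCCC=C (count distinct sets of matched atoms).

[CX3](=O)[NX3] is the SMARTS for an amide: a carbonyl carbon bonded to a trivalent nitrogen.
Exactly one fragment in the molecule meets all constraints, giving 1 match.

1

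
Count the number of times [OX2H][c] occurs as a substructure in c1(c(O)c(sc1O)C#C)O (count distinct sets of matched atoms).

[OX2H][c] is the SMARTS for a phenol: a hydroxyl oxygen attached to an aromatic carbon.
The molecule carries 3 separate instances of a hydroxyl group (-OH) meeting every constraint; each maps to a distinct set of atoms, giving 3 matches.

3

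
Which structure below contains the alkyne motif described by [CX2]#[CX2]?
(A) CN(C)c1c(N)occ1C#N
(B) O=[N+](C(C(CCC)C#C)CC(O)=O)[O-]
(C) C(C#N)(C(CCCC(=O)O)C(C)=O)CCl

B

[CX2]#[CX2] describes a carbon-carbon triple bond (an alkyne).
(A) has a nitrile (-C#N) but the triple bond is C#N, not C#C.
(B) contains an ethynyl group (-C#CH), which satisfies every atom and bond constraint.
(C) has a nitrile (-C#N) but the triple bond is C#N, not C#C.
So the answer is (B).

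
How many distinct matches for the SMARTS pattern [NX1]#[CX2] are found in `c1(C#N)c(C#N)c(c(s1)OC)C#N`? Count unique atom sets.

3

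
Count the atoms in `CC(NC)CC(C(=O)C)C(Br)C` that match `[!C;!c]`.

3

The query [!C;!c] means: neither aliphatic nor aromatic carbon — same as [!#6].
Check the 12 heavy atoms by environment: 9× C → no; 1× O → match; 1× Br → match; 1× N → match.
Summing the matching environments: 1 + 1 + 1 = 3 matching atoms.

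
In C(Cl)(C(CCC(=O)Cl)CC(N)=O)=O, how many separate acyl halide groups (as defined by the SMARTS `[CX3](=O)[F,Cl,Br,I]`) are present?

2

[CX3](=O)[F,Cl,Br,I] is the SMARTS for an acyl halide: a carbonyl carbon bonded to a halogen.
The molecule carries 2 separate instances of an acyl chloride (-C(=O)Cl) meeting every constraint; each maps to a distinct set of atoms, giving 2 matches.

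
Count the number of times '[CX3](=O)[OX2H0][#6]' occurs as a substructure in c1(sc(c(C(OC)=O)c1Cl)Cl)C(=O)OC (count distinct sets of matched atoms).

[CX3](=O)[OX2H0][#6] is the SMARTS for an ester: a carbonyl carbon bonded to an oxygen that is itself bonded to carbon (no H on that O).
The molecule carries 2 separate instances of a methyl-ester group (-C(=O)OCH3) meeting every constraint; each maps to a distinct set of atoms, giving 2 matches.

2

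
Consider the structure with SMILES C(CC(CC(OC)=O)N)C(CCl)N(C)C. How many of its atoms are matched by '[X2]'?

The query [X2] means: any atom with exactly two total connections (bonds + H).
Check the 15 heavy atoms by environment: 9× C (X4) → no; 2× N (X3) → no; 1× C (X3) → no; 1× O (X1) → no; 1× O (X2) → match; 1× Cl (X1) → no.
That gives 1 matching atom.

1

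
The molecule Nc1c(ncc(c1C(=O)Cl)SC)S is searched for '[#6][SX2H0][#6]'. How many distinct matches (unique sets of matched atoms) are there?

1

[#6][SX2H0][#6] is the SMARTS for a thioether: an aliphatic sulfur bridging two carbons with no H on the sulfur.
Exactly one fragment in the molecule meets all constraints, giving 1 match.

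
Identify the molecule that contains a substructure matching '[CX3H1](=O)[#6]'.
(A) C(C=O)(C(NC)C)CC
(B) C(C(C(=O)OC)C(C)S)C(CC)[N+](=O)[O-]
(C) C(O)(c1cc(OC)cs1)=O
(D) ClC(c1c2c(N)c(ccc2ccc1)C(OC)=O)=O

A

[CX3H1](=O)[#6] describes an sp2 carbon with one H, double-bonded to O and single-bonded to carbon (an aldehyde).
(A) contains an aldehyde (-CHO), which satisfies every atom and bond constraint.
(B) has a methyl-ester group (-C(=O)OCH3) but the carbonyl carbon has H0, not H1.
(C) has a carboxylic acid group (-C(=O)OH) but the carbonyl carbon has H0 and is bonded to O, not H1.
(D) has a methyl-ester group (-C(=O)OCH3) but the carbonyl carbon has H0, not H1.
So the answer is (A).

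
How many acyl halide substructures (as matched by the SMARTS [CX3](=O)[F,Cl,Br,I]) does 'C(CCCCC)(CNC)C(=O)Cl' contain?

1

[CX3](=O)[F,Cl,Br,I] is the SMARTS for an acyl halide: a carbonyl carbon bonded to a halogen.
Exactly one fragment in the molecule meets all constraints, giving 1 match.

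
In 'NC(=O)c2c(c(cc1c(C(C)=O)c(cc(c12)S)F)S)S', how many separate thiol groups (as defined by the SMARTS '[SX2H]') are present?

3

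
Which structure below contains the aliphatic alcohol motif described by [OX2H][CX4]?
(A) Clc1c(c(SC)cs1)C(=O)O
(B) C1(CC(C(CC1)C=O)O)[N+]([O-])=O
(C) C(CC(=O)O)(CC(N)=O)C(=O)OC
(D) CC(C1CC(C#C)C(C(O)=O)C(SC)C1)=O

B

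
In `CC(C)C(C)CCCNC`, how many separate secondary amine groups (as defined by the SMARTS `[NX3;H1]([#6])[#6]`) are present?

[NX3;H1]([#6])[#6] is the SMARTS for a secondary amine: a trivalent nitrogen with one H, bonded to two carbons.
Exactly one fragment in the molecule meets all constraints, giving 1 match.

1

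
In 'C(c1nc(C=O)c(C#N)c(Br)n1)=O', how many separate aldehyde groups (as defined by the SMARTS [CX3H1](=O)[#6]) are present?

2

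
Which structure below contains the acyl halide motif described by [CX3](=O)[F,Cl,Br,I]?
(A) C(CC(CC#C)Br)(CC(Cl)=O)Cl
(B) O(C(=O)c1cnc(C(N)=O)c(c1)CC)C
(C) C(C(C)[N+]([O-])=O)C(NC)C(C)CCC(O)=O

[CX3](=O)[F,Cl,Br,I] describes a carbonyl carbon bonded to a halogen (an acyl halide).
(A) contains an acyl chloride (-C(=O)Cl), which satisfies every atom and bond constraint.
(B) has a methyl-ester group (-C(=O)OCH3) but the carbonyl is bonded to -O-C, not to a halogen.
(C) has a carboxylic acid group (-C(=O)OH) but the carbonyl is bonded to -OH, not to a halogen.
So the answer is (A).

A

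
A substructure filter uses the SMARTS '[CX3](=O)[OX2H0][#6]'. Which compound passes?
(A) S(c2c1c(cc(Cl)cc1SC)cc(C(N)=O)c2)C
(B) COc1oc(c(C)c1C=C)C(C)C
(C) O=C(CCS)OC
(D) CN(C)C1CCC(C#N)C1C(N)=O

[CX3](=O)[OX2H0][#6] describes a carbonyl carbon bonded to an oxygen that is itself bonded to carbon (no H on that O) (an ester).
(A) has a primary amide (-C(=O)NH2) but the carbonyl is bonded to N, not to an O-C linkage.
(B) has a methoxy ether (-OCH3) but the ether oxygen is not adjacent to a C=O carbon.
(C) contains a methyl-ester group (-C(=O)OCH3), which satisfies every atom and bond constraint.
(D) has a primary amide (-C(=O)NH2) but the carbonyl is bonded to N, not to an O-C linkage.
So the answer is (C).

C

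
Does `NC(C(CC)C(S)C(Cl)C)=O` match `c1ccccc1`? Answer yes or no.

No

The pattern c1ccccc1 describes six aromatic carbons in a ring — a benzene ring.
The closest candidate here is a methyl group (-CH3), but no six-membered all-carbon aromatic ring is present. No other fragment satisfies the full query, so there is no match.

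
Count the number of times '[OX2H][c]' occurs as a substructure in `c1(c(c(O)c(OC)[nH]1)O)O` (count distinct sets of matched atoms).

3

[OX2H][c] is the SMARTS for a phenol: a hydroxyl oxygen attached to an aromatic carbon.
The molecule carries 3 separate instances of a hydroxyl group (-OH) meeting every constraint; each maps to a distinct set of atoms, giving 3 matches.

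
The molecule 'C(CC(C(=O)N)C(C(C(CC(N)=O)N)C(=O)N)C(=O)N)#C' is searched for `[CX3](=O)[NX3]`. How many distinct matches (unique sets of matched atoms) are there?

[CX3](=O)[NX3] is the SMARTS for an amide: a carbonyl carbon bonded to a trivalent nitrogen.
The molecule carries 4 separate instances of a primary amide (-C(=O)NH2) meeting every constraint; each maps to a distinct set of atoms, giving 4 matches.

4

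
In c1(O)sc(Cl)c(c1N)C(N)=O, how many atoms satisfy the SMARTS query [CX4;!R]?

The query [CX4;!R] means: aliphatic carbon with four total connections, not in a ring.
Check the 11 heavy atoms by environment: 1× s (aromatic, X2, in 5-ring) → no; 4× c (aromatic, X3, in 5-ring) → no; 1× C (X3, acyclic) → no; 1× O (X1, acyclic) → no; 2× N (X3, acyclic) → no; 1× O (X2, acyclic) → no; 1× Cl (X1, acyclic) → no.
No environment satisfies the query, so 0 matching atoms.

0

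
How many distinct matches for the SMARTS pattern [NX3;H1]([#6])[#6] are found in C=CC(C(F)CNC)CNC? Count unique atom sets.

2

[NX3;H1]([#6])[#6] is the SMARTS for a secondary amine: a trivalent nitrogen with one H, bonded to two carbons.
The molecule carries 2 separate instances of an N-methylamino group (-NHCH3) meeting every constraint; each maps to a distinct set of atoms, giving 2 matches.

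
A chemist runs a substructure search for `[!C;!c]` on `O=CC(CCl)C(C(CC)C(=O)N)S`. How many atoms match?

The query [!C;!c] means: neither aliphatic nor aromatic carbon — same as [!#6].
Check the 13 heavy atoms by environment: 8× C → no; 2× O → match; 1× N → match; 1× Cl → match; 1× S → match.
Summing the matching environments: 2 + 1 + 1 + 1 = 5 matching atoms.

5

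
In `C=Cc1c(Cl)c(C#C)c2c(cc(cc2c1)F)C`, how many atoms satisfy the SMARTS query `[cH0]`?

7

The query [cH0] means: aromatic carbon with no attached hydrogen (substituted or ring-fusion).
Check the 17 heavy atoms by environment: 7× c (aromatic, H0) → match; 3× c (aromatic, H1) → no; 1× F (H0) → no; 1× C (H0) → no; 2× C (H1) → no; 1× C (H3) → no; 1× Cl (H0) → no; 1× C (H2) → no.
That gives 7 matching atoms.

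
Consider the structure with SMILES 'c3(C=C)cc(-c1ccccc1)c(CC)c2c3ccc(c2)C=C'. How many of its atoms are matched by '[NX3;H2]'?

Check the 22 heavy atoms by environment: 7× c (aromatic, H0, X3) → no; 9× c (aromatic, H1, X3) → no; 2× C (H1, X3) → no; 2× C (H2, X3) → no; 1× C (H2, X4) → no; 1× C (H3, X4) → no.
No environment satisfies the query, so 0 matching atoms.

0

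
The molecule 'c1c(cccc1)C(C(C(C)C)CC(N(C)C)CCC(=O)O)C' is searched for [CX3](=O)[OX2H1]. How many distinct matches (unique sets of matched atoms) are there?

1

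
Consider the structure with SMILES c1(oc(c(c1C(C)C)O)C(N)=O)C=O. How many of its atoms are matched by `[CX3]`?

2

The query [CX3] means: C with X3: aliphatic carbon with exactly 3 total connections.
Check the 14 heavy atoms by environment: 1× o (aromatic, X2) → no; 4× c (aromatic, X3) → no; 1× O (X2) → no; 2× C (X3) → match; 2× O (X1) → no; 1× N (X3) → no; 3× C (X4) → no.
That gives 2 matching atoms.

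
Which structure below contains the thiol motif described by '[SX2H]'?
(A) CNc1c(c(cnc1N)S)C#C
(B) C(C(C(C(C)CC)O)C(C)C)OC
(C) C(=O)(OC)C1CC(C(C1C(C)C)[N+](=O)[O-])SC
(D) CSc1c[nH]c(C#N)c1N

A

[SX2H] describes an aliphatic sulfur with two connections, one being H (a thiol).
(A) contains a thiol (-SH), which satisfies every atom and bond constraint.
(B) has a hydroxyl group (-OH) but it is an -OH, not an -SH.
(C) has a methylthio ether (-SCH3) but the sulfur has H0 (bonded to two carbons), not H1.
(D) has a methylthio ether (-SCH3) but the sulfur has H0 (bonded to two carbons), not H1.
So the answer is (A).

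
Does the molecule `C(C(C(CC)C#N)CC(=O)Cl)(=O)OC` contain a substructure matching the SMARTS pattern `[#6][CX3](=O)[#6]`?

No

The pattern [#6][CX3](=O)[#6] describes a carbonyl carbon (no H) flanked by two carbons — a ketone.
The closest candidate here is a methyl-ester group (-C(=O)OCH3), but one neighbour of the carbonyl carbon is O, not C. No other fragment satisfies the full query, so there is no match.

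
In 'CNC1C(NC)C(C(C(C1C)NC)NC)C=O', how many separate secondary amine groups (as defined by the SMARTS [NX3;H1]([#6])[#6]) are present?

[NX3;H1]([#6])[#6] is the SMARTS for a secondary amine: a trivalent nitrogen with one H, bonded to two carbons.
The molecule carries 4 separate instances of an N-methylamino group (-NHCH3) meeting every constraint; each maps to a distinct set of atoms, giving 4 matches.

4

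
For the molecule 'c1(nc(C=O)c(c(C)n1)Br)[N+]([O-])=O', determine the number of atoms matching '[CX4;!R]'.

1

The query [CX4;!R] means: aliphatic carbon with four total connections, not in a ring.
Check the 13 heavy atoms by environment: 2× n (aromatic, X2, in 6-ring) → no; 4× c (aromatic, X3, in 6-ring) → no; 1× N (charge +1, X3, acyclic) → no; 1× O (charge -1, X1, acyclic) → no; 2× O (X1, acyclic) → no; 1× Br (X1, acyclic) → no; 1× C (X3, acyclic) → no; 1× C (X4, acyclic) → match.
That gives 1 matching atom.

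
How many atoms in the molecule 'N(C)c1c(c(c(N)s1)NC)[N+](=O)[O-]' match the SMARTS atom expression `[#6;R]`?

Check the 13 heavy atoms by environment: 1× s (aromatic, in 5-ring) → no; 4× c (aromatic, in 5-ring) → match; 3× N (acyclic) → no; 2× C (acyclic) → no; 1× N (charge +1, acyclic) → no; 1× O (charge -1, acyclic) → no; 1× O (acyclic) → no.
That gives 4 matching atoms.

4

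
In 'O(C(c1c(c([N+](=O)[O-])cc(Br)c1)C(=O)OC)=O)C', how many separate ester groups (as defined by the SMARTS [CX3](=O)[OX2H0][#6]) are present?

2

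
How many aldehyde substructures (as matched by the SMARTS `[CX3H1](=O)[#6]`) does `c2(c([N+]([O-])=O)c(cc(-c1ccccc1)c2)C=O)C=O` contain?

[CX3H1](=O)[#6] is the SMARTS for an aldehyde: an sp2 carbon with one H, double-bonded to O and single-bonded to carbon.
The molecule carries 2 separate instances of an aldehyde (-CHO) meeting every constraint; each maps to a distinct set of atoms, giving 2 matches.

2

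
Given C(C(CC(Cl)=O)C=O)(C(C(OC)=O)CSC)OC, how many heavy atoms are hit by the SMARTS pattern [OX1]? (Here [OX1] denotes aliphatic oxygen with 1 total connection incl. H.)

3

Check the 18 heavy atoms by environment: 8× C (X4) → no; 3× C (X3) → no; 3× O (X1) → match; 1× Cl (X1) → no; 1× S (X2) → no; 2× O (X2) → no.
That gives 3 matching atoms.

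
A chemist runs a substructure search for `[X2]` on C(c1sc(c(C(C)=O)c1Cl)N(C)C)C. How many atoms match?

The query [X2] means: any atom with exactly two total connections (bonds + H).
Check the 14 heavy atoms by environment: 1× s (aromatic, X2) → match; 4× c (aromatic, X3) → no; 1× C (X3) → no; 1× O (X1) → no; 5× C (X4) → no; 1× N (X3) → no; 1× Cl (X1) → no.
That gives 1 matching atom.

1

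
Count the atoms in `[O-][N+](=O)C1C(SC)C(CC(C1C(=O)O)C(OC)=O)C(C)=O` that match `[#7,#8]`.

8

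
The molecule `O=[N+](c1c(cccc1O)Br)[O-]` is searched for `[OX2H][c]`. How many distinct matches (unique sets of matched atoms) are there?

[OX2H][c] is the SMARTS for a phenol: a hydroxyl oxygen attached to an aromatic carbon.
Exactly one fragment in the molecule meets all constraints, giving 1 match.

1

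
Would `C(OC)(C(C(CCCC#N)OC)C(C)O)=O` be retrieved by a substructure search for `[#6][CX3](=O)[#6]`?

No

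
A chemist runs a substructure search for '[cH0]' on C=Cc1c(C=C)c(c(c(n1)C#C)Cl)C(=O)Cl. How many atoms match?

5

The query [cH0] means: aromatic carbon with no attached hydrogen (substituted or ring-fusion).
Check the 16 heavy atoms by environment: 1× n (aromatic, H0) → no; 5× c (aromatic, H0) → match; 2× C (H0) → no; 3× C (H1) → no; 2× C (H2) → no; 1× O (H0) → no; 2× Cl (H0) → no.
That gives 5 matching atoms.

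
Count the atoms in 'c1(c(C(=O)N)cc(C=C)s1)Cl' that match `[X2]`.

1

The query [X2] means: any atom with exactly two total connections (bonds + H).
Check the 11 heavy atoms by environment: 1× s (aromatic, X2) → match; 4× c (aromatic, X3) → no; 3× C (X3) → no; 1× O (X1) → no; 1× N (X3) → no; 1× Cl (X1) → no.
That gives 1 matching atom.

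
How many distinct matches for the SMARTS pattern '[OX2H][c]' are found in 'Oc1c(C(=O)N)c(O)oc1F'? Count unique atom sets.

[OX2H][c] is the SMARTS for a phenol: a hydroxyl oxygen attached to an aromatic carbon.
The molecule carries 2 separate instances of a hydroxyl group (-OH) meeting every constraint; each maps to a distinct set of atoms, giving 2 matches.

2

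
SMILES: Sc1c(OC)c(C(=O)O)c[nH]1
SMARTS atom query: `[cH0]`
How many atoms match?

The query [cH0] means: aromatic carbon with no attached hydrogen (substituted or ring-fusion).
Check the 11 heavy atoms by environment: 1× n (aromatic, H1) → no; 1× c (aromatic, H1) → no; 3× c (aromatic, H0) → match; 1× C (H0) → no; 2× O (H0) → no; 1× O (H1) → no; 1× S (H1) → no; 1× C (H3) → no.
That gives 3 matching atoms.

3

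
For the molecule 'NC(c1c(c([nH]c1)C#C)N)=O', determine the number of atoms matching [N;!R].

The query [N;!R] means: aliphatic nitrogen not in a ring.
Check the 11 heavy atoms by environment: 1× n (aromatic, in 5-ring) → no; 4× c (aromatic, in 5-ring) → no; 2× N (acyclic) → match; 3× C (acyclic) → no; 1× O (acyclic) → no.
That gives 2 matching atoms.

2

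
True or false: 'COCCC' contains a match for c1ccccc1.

False

The pattern c1ccccc1 describes six aromatic carbons in a ring — a benzene ring.
The closest candidate here is a methyl group (-CH3), but no six-membered all-carbon aromatic ring is present. No other fragment satisfies the full query, so there is no match.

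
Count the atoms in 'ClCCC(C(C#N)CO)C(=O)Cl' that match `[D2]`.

4

Check the 12 heavy atoms by environment: 4× C (D2) → match; 3× C (D3) → no; 2× Cl (D1) → no; 2× O (D1) → no; 1× N (D1) → no.
That gives 4 matching atoms.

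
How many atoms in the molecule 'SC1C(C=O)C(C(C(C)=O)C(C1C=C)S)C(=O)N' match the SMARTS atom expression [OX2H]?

Check the 18 heavy atoms by environment: 6× C (H1, X4) → no; 2× C (H0, X3) → no; 3× O (H0, X1) → no; 1× N (H2, X3) → no; 1× C (H3, X4) → no; 2× S (H1, X2) → no; 2× C (H1, X3) → no; 1× C (H2, X3) → no.
No environment satisfies the query, so 0 matching atoms.

0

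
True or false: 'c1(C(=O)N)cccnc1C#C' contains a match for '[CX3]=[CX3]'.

The pattern [CX3]=[CX3] describes a non-aromatic C=C double bond between two sp2 carbons — an alkene.
The closest candidate here is an ethynyl group (-C#CH), but the C-C bond is a triple bond, not a double bond. No other fragment satisfies the full query, so there is no match.

False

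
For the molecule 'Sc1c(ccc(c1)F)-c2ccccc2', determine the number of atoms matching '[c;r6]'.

12

Check the 14 heavy atoms by environment: 12× c (aromatic, in 6-ring) → match; 1× S (acyclic) → no; 1× F (acyclic) → no.
That gives 12 matching atoms.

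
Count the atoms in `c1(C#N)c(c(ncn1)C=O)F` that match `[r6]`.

6

The query [r6] means: r6 matches atoms in a six-membered ring.
Check the 11 heavy atoms by environment: 2× n (aromatic, in 6-ring) → match; 4× c (aromatic, in 6-ring) → match; 1× F (acyclic) → no; 2× C (acyclic) → no; 1× O (acyclic) → no; 1× N (acyclic) → no.
Summing the matching environments: 2 + 4 = 6 matching atoms.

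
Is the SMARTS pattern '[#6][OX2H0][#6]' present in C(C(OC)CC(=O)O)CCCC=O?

Yes

The pattern [#6][OX2H0][#6] describes an aliphatic oxygen bridging two carbons with no H on the oxygen — an ether.
The molecule carries a methoxy ether (-OCH3), whose atoms satisfy every constraint of the query, so the pattern matches.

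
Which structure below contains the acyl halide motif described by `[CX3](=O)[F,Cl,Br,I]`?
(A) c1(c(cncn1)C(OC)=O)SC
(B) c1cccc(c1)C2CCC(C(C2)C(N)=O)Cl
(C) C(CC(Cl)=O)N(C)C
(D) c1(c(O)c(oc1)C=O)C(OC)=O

[CX3](=O)[F,Cl,Br,I] describes a carbonyl carbon bonded to a halogen (an acyl halide).
(A) has a methyl-ester group (-C(=O)OCH3) but the carbonyl is bonded to -O-C, not to a halogen.
(B) has a chloro substituent but the Cl is not on a carbonyl carbon.
(C) contains an acyl chloride (-C(=O)Cl), which satisfies every atom and bond constraint.
(D) has a methyl-ester group (-C(=O)OCH3) but the carbonyl is bonded to -O-C, not to a halogen.
So the answer is (C).

C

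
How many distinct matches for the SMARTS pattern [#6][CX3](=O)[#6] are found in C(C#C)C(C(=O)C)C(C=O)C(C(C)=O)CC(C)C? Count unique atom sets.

[#6][CX3](=O)[#6] is the SMARTS for a ketone: a carbonyl carbon (no H) flanked by two carbons.
The molecule carries 2 separate instances of an acetyl/ketone group (-C(=O)CH3) meeting every constraint; each maps to a distinct set of atoms, giving 2 matches.

2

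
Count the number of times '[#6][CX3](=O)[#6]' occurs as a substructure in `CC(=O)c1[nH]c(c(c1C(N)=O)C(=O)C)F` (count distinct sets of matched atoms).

[#6][CX3](=O)[#6] is the SMARTS for a ketone: a carbonyl carbon (no H) flanked by two carbons.
The molecule carries 2 separate instances of an acetyl/ketone group (-C(=O)CH3) meeting every constraint; each maps to a distinct set of atoms, giving 2 matches.

2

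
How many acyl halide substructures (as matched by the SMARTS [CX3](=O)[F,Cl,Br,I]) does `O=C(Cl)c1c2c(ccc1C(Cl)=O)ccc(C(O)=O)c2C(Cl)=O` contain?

[CX3](=O)[F,Cl,Br,I] is the SMARTS for an acyl halide: a carbonyl carbon bonded to a halogen.
The molecule carries 3 separate instances of an acyl chloride (-C(=O)Cl) meeting every constraint; each maps to a distinct set of atoms, giving 3 matches.

3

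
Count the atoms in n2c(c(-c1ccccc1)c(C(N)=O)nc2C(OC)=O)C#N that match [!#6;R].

2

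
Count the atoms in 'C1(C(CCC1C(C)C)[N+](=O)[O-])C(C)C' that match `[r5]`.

The query [r5] means: r5 matches atoms in a five-membered ring.
Check the 14 heavy atoms by environment: 5× C (in 5-ring) → match; 6× C (acyclic) → no; 1× N (charge +1, acyclic) → no; 1× O (charge -1, acyclic) → no; 1× O (acyclic) → no.
That gives 5 matching atoms.

5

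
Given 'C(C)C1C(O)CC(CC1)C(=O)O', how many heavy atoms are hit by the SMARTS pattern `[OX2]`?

The query [OX2] means: aliphatic oxygen with two total connections — ether, hydroxyl, or ester single-bond O.
Check the 12 heavy atoms by environment: 8× C (X4) → no; 2× O (X2) → match; 1× C (X3) → no; 1× O (X1) → no.
That gives 2 matching atoms.

2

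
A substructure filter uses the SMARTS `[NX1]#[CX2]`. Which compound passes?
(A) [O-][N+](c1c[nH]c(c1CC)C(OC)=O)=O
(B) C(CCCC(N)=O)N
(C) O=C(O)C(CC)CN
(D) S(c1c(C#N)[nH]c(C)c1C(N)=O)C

D

[NX1]#[CX2] describes a nitrogen triple-bonded to a two-connected carbon (a nitrile).
(A) has a nitro group (-[N+](=O)[O-]) but there is no C#N triple bond.
(B) has a primary amino group (-NH2) but the nitrogen is NX3 (three connections), not NX1 triple-bonded.
(C) has a primary amino group (-NH2) but the nitrogen is NX3 (three connections), not NX1 triple-bonded.
(D) contains a nitrile (-C#N), which satisfies every atom and bond constraint.
So the answer is (D).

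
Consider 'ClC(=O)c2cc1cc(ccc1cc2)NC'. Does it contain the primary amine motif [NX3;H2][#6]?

The pattern [NX3;H2][#6] describes a trivalent nitrogen with two H attached to carbon — a primary amine.
The closest candidate here is an N-methylamino group (-NHCH3), but the nitrogen bears two carbons and only one H (H1), not H2. No other fragment satisfies the full query, so there is no match.

No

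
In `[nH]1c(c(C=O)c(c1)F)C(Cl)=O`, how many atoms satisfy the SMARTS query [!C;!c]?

The query [!C;!c] means: neither aliphatic nor aromatic carbon — same as [!#6].
Check the 11 heavy atoms by environment: 1× n (aromatic) → match; 4× c (aromatic) → no; 2× C → no; 2× O → match; 1× F → match; 1× Cl → match.
Summing the matching environments: 1 + 2 + 1 + 1 = 5 matching atoms.

5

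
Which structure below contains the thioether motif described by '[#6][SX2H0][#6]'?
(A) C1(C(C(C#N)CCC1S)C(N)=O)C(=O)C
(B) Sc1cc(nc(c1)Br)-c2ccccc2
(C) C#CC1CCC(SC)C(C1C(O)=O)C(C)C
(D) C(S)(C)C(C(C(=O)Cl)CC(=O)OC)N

C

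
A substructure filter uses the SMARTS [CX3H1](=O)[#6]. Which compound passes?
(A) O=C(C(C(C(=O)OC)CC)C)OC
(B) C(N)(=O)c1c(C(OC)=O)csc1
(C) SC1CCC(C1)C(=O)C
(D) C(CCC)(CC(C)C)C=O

D

[CX3H1](=O)[#6] describes an sp2 carbon with one H, double-bonded to O and single-bonded to carbon (an aldehyde).
(A) has a methyl-ester group (-C(=O)OCH3) but the carbonyl carbon has H0, not H1.
(B) has a methyl-ester group (-C(=O)OCH3) but the carbonyl carbon has H0, not H1.
(C) has an acetyl/ketone group (-C(=O)CH3) but the carbonyl carbon has H0 (two carbon neighbours), not H1.
(D) contains an aldehyde (-CHO), which satisfies every atom and bond constraint.
So the answer is (D).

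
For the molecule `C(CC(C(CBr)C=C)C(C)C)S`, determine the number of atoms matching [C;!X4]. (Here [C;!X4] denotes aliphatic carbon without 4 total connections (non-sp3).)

2

The query [C;!X4] means: aliphatic carbon that does not have four total connections.
Check the 12 heavy atoms by environment: 8× C (X4) → no; 1× S (X2) → no; 2× C (X3) → match; 1× Br (X1) → no.
That gives 2 matching atoms.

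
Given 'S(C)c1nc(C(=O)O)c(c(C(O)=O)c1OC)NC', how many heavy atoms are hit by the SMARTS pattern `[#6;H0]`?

7

The query [#6;H0] means: any carbon with no attached hydrogen.
Check the 18 heavy atoms by environment: 1× n (aromatic, H0) → no; 5× c (aromatic, H0) → match; 3× O (H0) → no; 3× C (H3) → no; 2× C (H0) → match; 2× O (H1) → no; 1× N (H1) → no; 1× S (H0) → no.
Summing the matching environments: 5 + 2 = 7 matching atoms.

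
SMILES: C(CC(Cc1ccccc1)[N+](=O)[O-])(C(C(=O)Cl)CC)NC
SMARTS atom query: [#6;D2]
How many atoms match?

The query [#6;D2] means: any carbon bonded to exactly two heavy atoms.
Check the 21 heavy atoms by environment: 3× C (D2) → match; 4× C (D3) → no; 2× C (D1) → no; 1× N (D2) → no; 1× c (aromatic, D3) → no; 5× c (aromatic, D2) → match; 2× O (D1) → no; 1× Cl (D1) → no; 1× N (charge +1, D3) → no; 1× O (charge -1, D1) → no.
Summing the matching environments: 3 + 5 = 8 matching atoms.

8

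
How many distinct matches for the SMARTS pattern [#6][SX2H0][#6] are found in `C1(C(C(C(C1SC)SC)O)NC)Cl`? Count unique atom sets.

2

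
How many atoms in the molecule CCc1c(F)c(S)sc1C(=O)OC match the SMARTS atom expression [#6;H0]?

The query [#6;H0] means: any carbon with no attached hydrogen.
Check the 13 heavy atoms by environment: 1× s (aromatic, H0) → no; 4× c (aromatic, H0) → match; 1× C (H2) → no; 2× C (H3) → no; 1× S (H1) → no; 1× F (H0) → no; 1× C (H0) → match; 2× O (H0) → no.
Summing the matching environments: 4 + 1 = 5 matching atoms.

5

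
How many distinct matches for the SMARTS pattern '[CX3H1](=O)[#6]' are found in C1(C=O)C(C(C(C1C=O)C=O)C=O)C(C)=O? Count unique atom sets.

[CX3H1](=O)[#6] is the SMARTS for an aldehyde: an sp2 carbon with one H, double-bonded to O and single-bonded to carbon.
The molecule carries 4 separate instances of an aldehyde (-CHO) meeting every constraint; each maps to a distinct set of atoms, giving 4 matches.

4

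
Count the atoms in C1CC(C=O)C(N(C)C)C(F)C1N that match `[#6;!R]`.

3

The query [#6;!R] means: carbon not in any ring.
Check the 13 heavy atoms by environment: 6× C (in 6-ring) → no; 1× F (acyclic) → no; 2× N (acyclic) → no; 3× C (acyclic) → match; 1× O (acyclic) → no.
That gives 3 matching atoms.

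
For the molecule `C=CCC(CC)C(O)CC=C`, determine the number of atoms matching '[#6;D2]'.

5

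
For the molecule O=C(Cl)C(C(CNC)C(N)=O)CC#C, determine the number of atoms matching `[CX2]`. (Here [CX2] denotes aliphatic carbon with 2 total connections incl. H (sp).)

2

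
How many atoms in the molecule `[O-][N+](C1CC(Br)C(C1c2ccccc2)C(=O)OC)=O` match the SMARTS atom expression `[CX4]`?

6

The query [CX4] means: C with X4: aliphatic carbon with exactly 4 total connections (bonds + H).
Check the 19 heavy atoms by environment: 6× C (X4) → match; 6× c (aromatic, X3) → no; 1× C (X3) → no; 2× O (X1) → no; 1× O (X2) → no; 1× Br (X1) → no; 1× N (charge +1, X3) → no; 1× O (charge -1, X1) → no.
That gives 6 matching atoms.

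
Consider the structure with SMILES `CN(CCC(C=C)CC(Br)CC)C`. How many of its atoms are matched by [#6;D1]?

4

The query [#6;D1] means: carbon bonded to exactly one heavy atom.
Check the 13 heavy atoms by environment: 4× C (D1) → match; 5× C (D2) → no; 2× C (D3) → no; 1× Br (D1) → no; 1× N (D3) → no.
That gives 4 matching atoms.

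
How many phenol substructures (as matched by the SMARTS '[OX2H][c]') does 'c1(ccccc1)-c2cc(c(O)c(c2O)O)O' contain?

4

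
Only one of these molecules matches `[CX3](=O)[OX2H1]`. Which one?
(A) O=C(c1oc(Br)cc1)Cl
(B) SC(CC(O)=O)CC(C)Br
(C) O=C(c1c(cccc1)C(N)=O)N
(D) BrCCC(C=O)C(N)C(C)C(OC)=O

[CX3](=O)[OX2H1] describes an sp2 carbon double-bonded to O and single-bonded to an -OH oxygen (a carboxylic acid).
(A) has an acyl chloride (-C(=O)Cl) but the carbonyl is bonded to Cl, not to an -OH oxygen.
(B) contains a carboxylic acid group (-C(=O)OH), which satisfies every atom and bond constraint.
(C) has a primary amide (-C(=O)NH2) but the carbonyl is bonded to N, not to an -OH oxygen.
(D) has an aldehyde (-CHO) but there is no singly-bonded oxygen on the carbonyl carbon.
So the answer is (B).

B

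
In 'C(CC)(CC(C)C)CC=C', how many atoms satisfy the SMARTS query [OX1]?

0

The query [OX1] means: aliphatic oxygen with one total connection — typically a carbonyl =O or an oxide.
Check the 10 heavy atoms by environment: 8× C (X4) → no; 2× C (X3) → no.
No environment satisfies the query, so 0 matching atoms.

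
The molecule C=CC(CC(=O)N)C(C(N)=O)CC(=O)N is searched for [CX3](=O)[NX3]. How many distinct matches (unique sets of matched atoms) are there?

3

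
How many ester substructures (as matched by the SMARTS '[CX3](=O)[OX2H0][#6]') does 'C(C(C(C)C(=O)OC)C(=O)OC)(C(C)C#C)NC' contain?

2

[CX3](=O)[OX2H0][#6] is the SMARTS for an ester: a carbonyl carbon bonded to an oxygen that is itself bonded to carbon (no H on that O).
The molecule carries 2 separate instances of a methyl-ester group (-C(=O)OCH3) meeting every constraint; each maps to a distinct set of atoms, giving 2 matches.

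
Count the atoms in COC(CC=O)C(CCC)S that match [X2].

2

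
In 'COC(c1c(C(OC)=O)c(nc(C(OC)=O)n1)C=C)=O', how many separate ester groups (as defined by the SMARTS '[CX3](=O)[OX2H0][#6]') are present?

3

[CX3](=O)[OX2H0][#6] is the SMARTS for an ester: a carbonyl carbon bonded to an oxygen that is itself bonded to carbon (no H on that O).
The molecule carries 3 separate instances of a methyl-ester group (-C(=O)OCH3) meeting every constraint; each maps to a distinct set of atoms, giving 3 matches.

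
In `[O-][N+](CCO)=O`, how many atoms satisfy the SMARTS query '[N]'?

The query [N] means: uppercase N matches aliphatic (non-aromatic) nitrogen only.
Check the 6 heavy atoms by environment: 2× C → no; 1× N (charge +1) → match; 1× O (charge -1) → no; 2× O → no.
That gives 1 matching atom.

1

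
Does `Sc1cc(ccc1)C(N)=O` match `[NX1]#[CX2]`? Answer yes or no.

No

The pattern [NX1]#[CX2] describes a nitrogen triple-bonded to a two-connected carbon — a nitrile.
The closest candidate here is a primary amide (-C(=O)NH2), but the nitrogen is NX3, not NX1. No other fragment satisfies the full query, so there is no match.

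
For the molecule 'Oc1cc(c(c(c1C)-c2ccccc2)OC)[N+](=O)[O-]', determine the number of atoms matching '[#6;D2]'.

The query [#6;D2] means: any carbon bonded to exactly two heavy atoms.
Check the 19 heavy atoms by environment: 6× c (aromatic, D3) → no; 6× c (aromatic, D2) → match; 2× C (D1) → no; 1× O (D2) → no; 1× N (charge +1, D3) → no; 1× O (charge -1, D1) → no; 2× O (D1) → no.
That gives 6 matching atoms.

6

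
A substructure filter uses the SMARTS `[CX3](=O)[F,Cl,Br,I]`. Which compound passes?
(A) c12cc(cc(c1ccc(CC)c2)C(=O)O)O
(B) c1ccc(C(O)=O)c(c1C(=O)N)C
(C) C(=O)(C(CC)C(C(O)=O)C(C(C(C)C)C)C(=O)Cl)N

C

[CX3](=O)[F,Cl,Br,I] describes a carbonyl carbon bonded to a halogen (an acyl halide).
(A) has a carboxylic acid group (-C(=O)OH) but the carbonyl is bonded to -OH, not to a halogen.
(B) has a carboxylic acid group (-C(=O)OH) but the carbonyl is bonded to -OH, not to a halogen.
(C) contains an acyl chloride (-C(=O)Cl), which satisfies every atom and bond constraint.
So the answer is (C).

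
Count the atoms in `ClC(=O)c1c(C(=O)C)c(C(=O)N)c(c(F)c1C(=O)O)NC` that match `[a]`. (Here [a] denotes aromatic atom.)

6

Check the 21 heavy atoms by environment: 6× c (aromatic) → match; 6× C → no; 5× O → no; 2× N → no; 1× Cl → no; 1× F → no.
That gives 6 matching atoms.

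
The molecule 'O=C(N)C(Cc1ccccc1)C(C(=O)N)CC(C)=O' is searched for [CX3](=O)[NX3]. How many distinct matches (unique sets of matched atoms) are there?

2

[CX3](=O)[NX3] is the SMARTS for an amide: a carbonyl carbon bonded to a trivalent nitrogen.
The molecule carries 2 separate instances of a primary amide (-C(=O)NH2) meeting every constraint; each maps to a distinct set of atoms, giving 2 matches.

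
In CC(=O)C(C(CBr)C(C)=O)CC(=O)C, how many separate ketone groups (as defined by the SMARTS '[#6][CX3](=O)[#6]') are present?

[#6][CX3](=O)[#6] is the SMARTS for a ketone: a carbonyl carbon (no H) flanked by two carbons.
The molecule carries 3 separate instances of an acetyl/ketone group (-C(=O)CH3) meeting every constraint; each maps to a distinct set of atoms, giving 3 matches.

3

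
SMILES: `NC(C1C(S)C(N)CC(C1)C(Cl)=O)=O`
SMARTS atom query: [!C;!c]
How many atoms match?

6

The query [!C;!c] means: neither aliphatic nor aromatic carbon — same as [!#6].
Check the 14 heavy atoms by environment: 8× C → no; 2× O → match; 2× N → match; 1× Cl → match; 1× S → match.
Summing the matching environments: 2 + 2 + 1 + 1 = 6 matching atoms.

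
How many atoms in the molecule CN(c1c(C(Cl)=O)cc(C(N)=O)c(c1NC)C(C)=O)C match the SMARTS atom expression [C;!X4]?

Check the 20 heavy atoms by environment: 6× c (aromatic, X3) → no; 3× N (X3) → no; 4× C (X4) → no; 3× C (X3) → match; 3× O (X1) → no; 1× Cl (X1) → no.
That gives 3 matching atoms.

3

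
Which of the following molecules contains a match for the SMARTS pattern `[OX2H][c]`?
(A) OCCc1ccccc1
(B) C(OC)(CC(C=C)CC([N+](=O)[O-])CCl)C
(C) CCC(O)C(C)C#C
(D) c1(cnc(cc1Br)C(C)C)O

D

[OX2H][c] describes a hydroxyl oxygen attached to an aromatic carbon (a phenol).
(A) has a hydroxyl group (-OH) but the -OH is on an aliphatic carbon, not an aromatic c.
(B) has a methoxy ether (-OCH3) but the oxygen has H0, not H1.
(C) has a hydroxyl group (-OH) but the -OH is on an aliphatic carbon, not an aromatic c.
(D) contains a hydroxyl group (-OH), which satisfies every atom and bond constraint.
So the answer is (D).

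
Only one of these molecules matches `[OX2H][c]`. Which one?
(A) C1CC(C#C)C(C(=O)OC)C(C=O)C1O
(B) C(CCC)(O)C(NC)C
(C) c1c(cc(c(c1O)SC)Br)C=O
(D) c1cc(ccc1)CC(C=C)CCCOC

[OX2H][c] describes a hydroxyl oxygen attached to an aromatic carbon (a phenol).
(A) has a hydroxyl group (-OH) but the -OH is on an aliphatic carbon, not an aromatic c.
(B) has a hydroxyl group (-OH) but the -OH is on an aliphatic carbon, not an aromatic c.
(C) contains a hydroxyl group (-OH), which satisfies every atom and bond constraint.
(D) has a methoxy ether (-OCH3) but the oxygen has H0, not H1.
So the answer is (C).

C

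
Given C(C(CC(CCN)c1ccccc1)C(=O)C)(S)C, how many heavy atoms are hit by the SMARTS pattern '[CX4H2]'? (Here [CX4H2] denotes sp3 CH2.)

The query [CX4H2] means: sp3 carbon (X4) with exactly two hydrogens.
Check the 18 heavy atoms by environment: 2× C (H3, X4) → no; 3× C (H1, X4) → no; 3× C (H2, X4) → match; 1× S (H1, X2) → no; 1× N (H2, X3) → no; 1× C (H0, X3) → no; 1× O (H0, X1) → no; 1× c (aromatic, H0, X3) → no; 5× c (aromatic, H1, X3) → no.
That gives 3 matching atoms.

3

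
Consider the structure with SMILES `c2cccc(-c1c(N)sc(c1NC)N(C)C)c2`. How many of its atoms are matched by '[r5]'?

The query [r5] means: r5 matches atoms in a five-membered ring.
Check the 17 heavy atoms by environment: 1× s (aromatic, in 5-ring) → match; 4× c (aromatic, in 5-ring) → match; 3× N (acyclic) → no; 3× C (acyclic) → no; 6× c (aromatic, in 6-ring) → no.
Summing the matching environments: 1 + 4 = 5 matching atoms.

5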